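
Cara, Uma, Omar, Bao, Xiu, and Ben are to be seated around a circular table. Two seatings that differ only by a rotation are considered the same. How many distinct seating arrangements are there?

Fix one person's seat to break rotational symmetry; the remaining 5 people can be arranged in (5)! = 120 ways.

120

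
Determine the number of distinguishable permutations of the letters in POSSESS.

210

POSSESS has 7 letters with S appearing 4 times.
Dividing 7! = 5040 by 4! = 24 for the repeated letters gives 210.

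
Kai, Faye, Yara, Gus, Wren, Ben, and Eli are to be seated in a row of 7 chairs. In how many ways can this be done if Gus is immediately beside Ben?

Glue Gus and Ben into one block (2 internal orders), leaving 6 units to arrange in a row.
That gives 2 × 6! = 2 × 720 = 1440.

1440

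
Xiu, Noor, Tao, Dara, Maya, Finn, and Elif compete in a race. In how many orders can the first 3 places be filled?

210

This is an ordered selection of 3 from 7: P(7,3).
That gives 7 × 6 × 5 = 210.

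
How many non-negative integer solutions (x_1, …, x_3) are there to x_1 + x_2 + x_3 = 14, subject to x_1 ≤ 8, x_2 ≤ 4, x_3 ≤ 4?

6

By stars and bars, unrestricted non-negative solutions to x_1+…+x_3 = 14 number C(14+2,2) = 120.
Subtract solutions that violate a single cap (substitute x_i' = x_i − (cap_i+1)): x_1 ≥ 9 gives C(7,2) = 21; x_2 ≥ 5 gives C(11,2) = 55; x_3 ≥ 5 gives C(11,2) = 55. Together 131.
Add back pairs where two caps are both exceeded: 1 + 1 + 15 = 17.
By inclusion–exclusion the count is 120 − 131 + 17 = 6.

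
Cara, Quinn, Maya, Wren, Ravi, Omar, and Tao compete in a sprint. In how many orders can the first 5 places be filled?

There are 7 choices for 1st place, 6 for 2nd, and so on down to 3 for position 5.
That gives 7 × 6 × 5 × 4 × 3 = 2520.

2520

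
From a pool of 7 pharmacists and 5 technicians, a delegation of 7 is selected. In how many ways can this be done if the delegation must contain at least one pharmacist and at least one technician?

791

Unrestricted: C(12,7) = 792 ways to pick any 7 of the 12.
Selections missing a whole group: no pharmacists → C(5,7) = 0; no technicians → C(7,7) = 1.
Both groups omitted at once is impossible, so 792 − 1 = 791.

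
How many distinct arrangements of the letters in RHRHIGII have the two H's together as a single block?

420

Treat the 2 copies of H as a single block. The multiset to arrange is then {HH, G, I, I, I, R, R}, 7 items in all.
That gives (7)!/(3!·2!) = 420 arrangements.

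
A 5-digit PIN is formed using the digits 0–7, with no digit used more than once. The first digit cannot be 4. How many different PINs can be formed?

The first digit has 8−1 = 7 choices (anything except 4).
The remaining 4 digits are filled from the other 7 symbols without repetition: 7 × 6 × 5 × 4 = 840.
Total: 7 × 840 = 5880.

5880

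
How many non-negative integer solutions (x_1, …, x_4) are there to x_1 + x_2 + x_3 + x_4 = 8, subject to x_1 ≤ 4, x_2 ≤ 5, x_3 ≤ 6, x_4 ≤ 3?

Ignoring the caps, the number of non-negative solutions to x_1+…+x_4 = 8 is C(11,3) = 165.
Subtract solutions that violate a single cap (substitute x_i' = x_i − (cap_i+1)): x_1 ≥ 5 gives C(6,3) = 20; x_2 ≥ 6 gives C(5,3) = 10; x_3 ≥ 7 gives C(4,3) = 4; x_4 ≥ 4 gives C(7,3) = 35. Together 69.
No two caps can be exceeded simultaneously, so the pair terms are all 0.
By inclusion–exclusion the count is 165 − 69 + 0 = 96.

96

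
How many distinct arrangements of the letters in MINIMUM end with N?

Fix N in the last position and arrange the remaining 6 letters.
Those 6 letters have I appearing twice and M appearing 3 times, giving (6)!/(3!·2!) = 60.

60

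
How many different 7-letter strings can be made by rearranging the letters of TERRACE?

1260

The 7 letters of TERRACE have repeats: E appearing twice and R appearing twice.
The number of distinct arrangements is 7!/(2!·2!) = 5040/4 = 1260.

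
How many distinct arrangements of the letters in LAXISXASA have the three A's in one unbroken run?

1260

Treat the 3 copies of A as a single block. The multiset to arrange is then {AAA, I, L, S, S, X, X}, 7 items in all.
That gives (7)!/(2!·2!) = 1260 arrangements.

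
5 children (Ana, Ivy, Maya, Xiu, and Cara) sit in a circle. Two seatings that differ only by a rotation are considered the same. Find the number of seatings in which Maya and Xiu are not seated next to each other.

Without the restriction there are (4)! = 24 seatings.
Those with Maya next to Xiu: fuse the pair into one unit and seat 4 units around a circle — 2·(3)! = 12.
Subtracting, 24 − 12 = 12.

12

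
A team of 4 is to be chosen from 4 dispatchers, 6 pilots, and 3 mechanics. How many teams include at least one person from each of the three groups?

With no constraint there are C(13,4) = 715 possible selections.
Selections missing a whole group: no dispatchers → C(9,4) = 126; no pilots → C(7,4) = 35; no mechanics → C(10,4) = 210.
Add back selections omitting two groups (i.e. drawn from a single group): C(4,4) + C(6,4) + C(3,4) = 16.
By inclusion–exclusion: 715 − 371 + 16 = 360.

360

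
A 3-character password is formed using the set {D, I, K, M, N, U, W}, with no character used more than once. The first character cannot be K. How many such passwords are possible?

180

The first character has 7−1 = 6 choices (anything except K).
The remaining 2 characters are filled from the other 6 symbols without repetition: 6 × 5 = 30.
Total: 6 × 30 = 180.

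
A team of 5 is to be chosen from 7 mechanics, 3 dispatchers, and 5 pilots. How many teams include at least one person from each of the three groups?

Unrestricted: C(15,5) = 3003 ways to pick any 5 of the 15.
Selections missing a whole group: no mechanics → C(8,5) = 56; no dispatchers → C(12,5) = 792; no pilots → C(10,5) = 252.
Add back selections omitting two groups (i.e. drawn from a single group): C(7,5) + C(3,5) + C(5,5) = 22.
By inclusion–exclusion: 3003 − 1100 + 22 = 1925.

1925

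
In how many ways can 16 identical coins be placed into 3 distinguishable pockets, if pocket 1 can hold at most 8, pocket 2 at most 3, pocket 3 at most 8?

10

Ignoring the caps, the number of non-negative solutions to x_1+…+x_3 = 16 is C(18,2) = 153.
Subtract solutions that violate a single cap (substitute x_i' = x_i − (cap_i+1)): x_1 ≥ 9 gives C(9,2) = 36; x_2 ≥ 4 gives C(14,2) = 91; x_3 ≥ 9 gives C(9,2) = 36. Together 163.
Add back pairs where two caps are both exceeded: 10 + 0 + 10 = 20.
By inclusion–exclusion the count is 153 − 163 + 20 = 10.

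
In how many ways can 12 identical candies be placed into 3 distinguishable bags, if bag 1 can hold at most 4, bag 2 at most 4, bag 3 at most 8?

Ignoring the caps, the number of non-negative solutions to x_1+…+x_3 = 12 is C(14,2) = 91.
Subtract solutions that violate a single cap (substitute x_i' = x_i − (cap_i+1)): x_1 ≥ 5 gives C(9,2) = 36; x_2 ≥ 5 gives C(9,2) = 36; x_3 ≥ 9 gives C(5,2) = 10. Together 82.
Add back pairs where two caps are both exceeded: 6 + 0 + 0 = 6.
By inclusion–exclusion the count is 91 − 82 + 6 = 15.

15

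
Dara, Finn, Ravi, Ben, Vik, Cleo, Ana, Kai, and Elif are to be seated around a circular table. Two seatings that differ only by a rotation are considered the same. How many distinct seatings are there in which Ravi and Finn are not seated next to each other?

Without the restriction there are (8)! = 40320 seatings.
Seatings with Ravi beside Finn: treat them as a block with 2 internal orders, giving 2 × (7)! = 10080.
Subtracting, 40320 − 10080 = 30240.

30240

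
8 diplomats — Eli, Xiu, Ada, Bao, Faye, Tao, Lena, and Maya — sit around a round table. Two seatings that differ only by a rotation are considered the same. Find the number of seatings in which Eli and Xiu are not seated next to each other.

3600

All circular seatings of 8 people number (7)! = 5040.
Seatings with Eli beside Xiu: treat them as a block with 2 internal orders, giving 2 × (6)! = 1440.
Subtracting, 5040 − 1440 = 3600.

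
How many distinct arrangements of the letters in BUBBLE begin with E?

Fix E in the first position and arrange the remaining 5 letters.
Those 5 letters have B appearing 3 times, giving (5)!/(3!) = 20.

20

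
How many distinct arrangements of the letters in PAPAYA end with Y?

10

With the last slot taken by Y, it remains to arrange the other 5 letters (PAPAA).
Those 5 letters have A appearing 3 times and P appearing twice, giving (5)!/(3!·2!) = 10.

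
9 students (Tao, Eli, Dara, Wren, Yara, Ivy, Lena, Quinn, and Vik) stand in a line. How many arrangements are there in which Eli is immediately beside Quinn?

Glue Eli and Quinn into one block (2 internal orders), leaving 8 units to arrange in a row.
So the count is 2·(8)! = 80640.

80640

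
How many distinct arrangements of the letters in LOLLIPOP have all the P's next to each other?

Treat the 2 copies of P as a single block. The multiset to arrange is then {PP, I, L, L, L, O, O}, 7 items in all.
That gives (7)!/(3!·2!) = 420 arrangements.

420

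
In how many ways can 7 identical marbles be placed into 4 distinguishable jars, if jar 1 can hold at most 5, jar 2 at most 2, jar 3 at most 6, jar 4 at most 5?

76

Without the upper bounds there are C(10,3) = 120 ways to split 7 among 4 jars.
Subtract solutions that violate a single cap (substitute x_i' = x_i − (cap_i+1)): x_1 ≥ 6 gives C(4,3) = 4; x_2 ≥ 3 gives C(7,3) = 35; x_3 ≥ 7 gives C(3,3) = 1; x_4 ≥ 6 gives C(4,3) = 4. Together 44.
No two caps can be exceeded simultaneously, so the pair terms are all 0.
By inclusion–exclusion the count is 120 − 44 + 0 = 76.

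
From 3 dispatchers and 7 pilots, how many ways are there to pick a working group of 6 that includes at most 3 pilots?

35

Split by how many pilots are chosen (0 through 3).
Sum: C(7,0)·C(3,6) + C(7,1)·C(3,5) + C(7,2)·C(3,4) + C(7,3)·C(3,3) = 0 + 0 + 0 + 35 = 35.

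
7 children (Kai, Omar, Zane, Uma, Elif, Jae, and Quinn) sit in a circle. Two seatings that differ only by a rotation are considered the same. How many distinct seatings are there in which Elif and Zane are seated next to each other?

240

Glue Elif and Zane into a block (2 internal orders). Seating 6 units around a circle gives (5)! arrangements.
So 2 × (5)! = 2 × 120 = 240.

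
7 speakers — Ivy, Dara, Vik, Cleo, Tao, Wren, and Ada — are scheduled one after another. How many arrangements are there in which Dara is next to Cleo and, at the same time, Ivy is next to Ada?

480

Treat {Dara,Cleo} as one block (2 orders) and {Ivy,Ada} as another (2 orders).
That leaves 5 units to arrange: 2 × 2 × 5! = 4 × 120 = 480.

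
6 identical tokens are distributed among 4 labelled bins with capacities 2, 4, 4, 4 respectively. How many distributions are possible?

52

Without the upper bounds there are C(9,3) = 84 ways to split 6 among 4 bins.
Subtract solutions that violate a single cap (substitute x_i' = x_i − (cap_i+1)): x_1 ≥ 3 gives C(6,3) = 20; x_2 ≥ 5 gives C(4,3) = 4; x_3 ≥ 5 gives C(4,3) = 4; x_4 ≥ 5 gives C(4,3) = 4. Together 32.
No two caps can be exceeded simultaneously, so the pair terms are all 0.
By inclusion–exclusion the count is 84 − 32 + 0 = 52.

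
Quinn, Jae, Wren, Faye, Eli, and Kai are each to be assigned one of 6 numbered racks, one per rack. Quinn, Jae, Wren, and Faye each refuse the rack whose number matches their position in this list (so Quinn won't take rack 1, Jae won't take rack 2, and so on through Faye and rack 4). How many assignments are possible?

362

Let Aᵢ (for 1 ≤ i ≤ 4) be the placements that put person i in their forbidden rack. Any j of these fix j positions, leaving (6−j)! ways to fill the rest, and there are C(4,j) ways to pick which j.
By inclusion–exclusion, the number of valid placements is Σ_{j=0}^{4} (−1)^j C(4,j)·(6−j)!.
Computing: 720 − 480 + 144 − 24 + 2 = 362.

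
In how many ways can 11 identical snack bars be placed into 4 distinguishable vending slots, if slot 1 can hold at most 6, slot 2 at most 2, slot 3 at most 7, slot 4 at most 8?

By stars and bars, unrestricted non-negative solutions to x_1+…+x_4 = 11 number C(11+3,3) = 364.
Subtract solutions that violate a single cap (substitute x_i' = x_i − (cap_i+1)): x_1 ≥ 7 gives C(7,3) = 35; x_2 ≥ 3 gives C(11,3) = 165; x_3 ≥ 8 gives C(6,3) = 20; x_4 ≥ 9 gives C(5,3) = 10. Together 230.
Add back pairs where two caps are both exceeded: 4 + 0 + 0 + 1 + 0 + 0 = 5.
By inclusion–exclusion the count is 364 − 230 + 5 = 139.

139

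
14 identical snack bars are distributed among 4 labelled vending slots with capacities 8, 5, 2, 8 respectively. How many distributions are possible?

115

By stars and bars, unrestricted non-negative solutions to x_1+…+x_4 = 14 number C(14+3,3) = 680.
Subtract solutions that violate a single cap (substitute x_i' = x_i − (cap_i+1)): x_1 ≥ 9 gives C(8,3) = 56; x_2 ≥ 6 gives C(11,3) = 165; x_3 ≥ 3 gives C(14,3) = 364; x_4 ≥ 9 gives C(8,3) = 56. Together 641.
Add back pairs where two caps are both exceeded: 0 + 10 + 0 + 56 + 0 + 10 = 76.
By inclusion–exclusion the count is 680 − 641 + 76 = 115.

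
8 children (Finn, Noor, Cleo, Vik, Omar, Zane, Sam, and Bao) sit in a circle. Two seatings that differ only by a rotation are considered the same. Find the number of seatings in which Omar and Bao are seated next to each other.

1440

Glue Omar and Bao into a block (2 internal orders). Seating 7 units around a circle gives (6)! arrangements.
So 2 × (6)! = 2 × 720 = 1440.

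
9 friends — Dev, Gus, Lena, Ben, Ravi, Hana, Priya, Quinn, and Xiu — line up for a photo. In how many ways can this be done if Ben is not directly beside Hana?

282240

Of the 9! = 362880 arrangements, those with Ben and Hana adjacent number 2 × 8! = 80640 (treat the pair as a block with 2 internal orders).
Complementary counting: 362880 − 80640 = 282240.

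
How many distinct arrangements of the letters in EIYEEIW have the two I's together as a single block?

Treat the 2 copies of I as a single block. The multiset to arrange is then {II, E, E, E, W, Y}, 6 items in all.
That gives (6)!/(3!) = 120 arrangements.

120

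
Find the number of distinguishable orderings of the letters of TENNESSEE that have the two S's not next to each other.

Total arrangements of TENNESSEE: 9!/(4!·2!·2!) = 3780.
Arrangements with the S's together: treat SS as one letter, giving (8)!/(4!·2!) = 840.
Hence 3780 − 840 = 2940.

2940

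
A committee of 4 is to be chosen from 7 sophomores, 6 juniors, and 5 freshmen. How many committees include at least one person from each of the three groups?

1575

Total 4-person selections from all 18: C(18,4) = 3060.
Subtract selections that omit an entire group: no sophomores → C(11,4) = 330; no juniors → C(12,4) = 495; no freshmen → C(13,4) = 715.
Add back selections omitting two groups (i.e. drawn from a single group): C(7,4) + C(6,4) + C(5,4) = 55.
By inclusion–exclusion: 3060 − 1540 + 55 = 1575.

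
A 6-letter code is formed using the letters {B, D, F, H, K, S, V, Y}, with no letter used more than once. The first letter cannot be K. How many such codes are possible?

The first letter has 8−1 = 7 choices (anything except K).
The remaining 5 letters are filled from the other 7 symbols without repetition: 7 × 6 × 5 × 4 × 3 = 2520.
Total: 7 × 2520 = 17640.

17640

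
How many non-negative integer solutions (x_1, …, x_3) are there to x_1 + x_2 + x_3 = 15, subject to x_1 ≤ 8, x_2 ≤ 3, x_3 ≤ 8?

14

By stars and bars, unrestricted non-negative solutions to x_1+…+x_3 = 15 number C(15+2,2) = 136.
Subtract solutions that violate a single cap (substitute x_i' = x_i − (cap_i+1)): x_1 ≥ 9 gives C(8,2) = 28; x_2 ≥ 4 gives C(13,2) = 78; x_3 ≥ 9 gives C(8,2) = 28. Together 134.
Add back pairs where two caps are both exceeded: 6 + 0 + 6 = 12.
By inclusion–exclusion the count is 136 − 134 + 12 = 14.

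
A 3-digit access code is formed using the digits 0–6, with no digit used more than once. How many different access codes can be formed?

This is a permutation of 3 out of 7: P(7,3) = 7!/4!.
That product is 7 × 6 × 5 = 210.

210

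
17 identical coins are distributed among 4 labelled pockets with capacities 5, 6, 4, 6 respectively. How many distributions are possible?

35

By stars and bars, unrestricted non-negative solutions to x_1+…+x_4 = 17 number C(17+3,3) = 1140.
Subtract solutions that violate a single cap (substitute x_i' = x_i − (cap_i+1)): x_1 ≥ 6 gives C(14,3) = 364; x_2 ≥ 7 gives C(13,3) = 286; x_3 ≥ 5 gives C(15,3) = 455; x_4 ≥ 7 gives C(13,3) = 286. Together 1391.
Add back pairs where two caps are both exceeded: 35 + 84 + 35 + 56 + 20 + 56 = 286.
By inclusion–exclusion the count is 1140 − 1391 + 286 = 35.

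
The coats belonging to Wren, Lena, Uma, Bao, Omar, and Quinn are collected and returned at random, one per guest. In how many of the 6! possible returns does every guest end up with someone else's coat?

This is the derangement count D_6: permutations of 6 items with no fixed point.
By inclusion–exclusion this is Σ_{j=0}^{6} (−1)^j C(6,j)·(6−j)!.
Computing: 720 − 720 + 360 − 120 + 30 − 6 + 1 = 265.

265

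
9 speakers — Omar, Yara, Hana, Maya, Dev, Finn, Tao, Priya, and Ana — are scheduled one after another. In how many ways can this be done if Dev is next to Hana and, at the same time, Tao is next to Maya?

Treat {Dev,Hana} as one block (2 orders) and {Tao,Maya} as another (2 orders).
That leaves 7 units to arrange: 2 × 2 × 7! = 4 × 5040 = 20160.

20160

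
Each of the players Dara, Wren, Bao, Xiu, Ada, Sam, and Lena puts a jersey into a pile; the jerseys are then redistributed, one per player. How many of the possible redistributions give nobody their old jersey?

1854

Count assignments avoiding every fixed point. For any j of the 7 players fixed to their old jersey, the other 7−j can be arranged in (7−j)! ways.
By inclusion–exclusion this is Σ_{j=0}^{7} (−1)^j C(7,j)·(7−j)!.
Computing: 5040 − 5040 + 2520 − 840 + 210 − 42 + 7 − 1 = 1854.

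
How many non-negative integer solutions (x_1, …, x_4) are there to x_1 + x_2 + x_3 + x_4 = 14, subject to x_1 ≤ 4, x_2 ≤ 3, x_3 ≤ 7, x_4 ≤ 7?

Ignoring the caps, the number of non-negative solutions to x_1+…+x_4 = 14 is C(17,3) = 680.
Subtract solutions that violate a single cap (substitute x_i' = x_i − (cap_i+1)): x_1 ≥ 5 gives C(12,3) = 220; x_2 ≥ 4 gives C(13,3) = 286; x_3 ≥ 8 gives C(9,3) = 84; x_4 ≥ 8 gives C(9,3) = 84. Together 674.
Add back pairs where two caps are both exceeded: 56 + 4 + 4 + 10 + 10 + 0 = 84.
By inclusion–exclusion the count is 680 − 674 + 84 = 90.

90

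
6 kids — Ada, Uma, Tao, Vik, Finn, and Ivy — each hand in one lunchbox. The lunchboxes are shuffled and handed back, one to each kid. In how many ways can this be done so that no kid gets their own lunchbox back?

This is the derangement count D_6: permutations of 6 items with no fixed point.
By inclusion–exclusion this is Σ_{j=0}^{6} (−1)^j C(6,j)·(6−j)!.
Computing: 720 − 720 + 360 − 120 + 30 − 6 + 1 = 265.

265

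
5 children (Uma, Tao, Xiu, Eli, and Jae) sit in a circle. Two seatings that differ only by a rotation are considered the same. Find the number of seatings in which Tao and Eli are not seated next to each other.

Without the restriction there are (4)! = 24 seatings.
Seatings with Tao beside Eli: treat them as a block with 2 internal orders, giving 2 × (3)! = 12.
Subtracting, 24 − 12 = 12.

12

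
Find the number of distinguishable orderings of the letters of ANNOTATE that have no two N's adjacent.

3780

Total arrangements of ANNOTATE: 8!/(2!·2!·2!) = 5040.
Arrangements with the N's together: treat NN as one letter, giving (7)!/(2!·2!) = 1260.
Subtracting, 5040 − 1260 = 3780 arrangements keep the N's apart.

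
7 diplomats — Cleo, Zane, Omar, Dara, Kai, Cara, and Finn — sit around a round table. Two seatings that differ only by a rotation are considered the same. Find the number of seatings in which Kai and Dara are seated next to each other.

Treat {Kai, Dara} as one unit (2 internal orders) and seat the resulting 6 units around the table: (5)! circular arrangements.
So 2 × (5)! = 2 × 120 = 240.

240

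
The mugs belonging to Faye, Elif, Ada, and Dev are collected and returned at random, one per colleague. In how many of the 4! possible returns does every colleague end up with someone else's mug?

9

This is the derangement count D_4: permutations of 4 items with no fixed point.
By inclusion–exclusion this is Σ_{j=0}^{4} (−1)^j C(4,j)·(4−j)!.
Computing: 24 − 24 + 12 − 4 + 1 = 9.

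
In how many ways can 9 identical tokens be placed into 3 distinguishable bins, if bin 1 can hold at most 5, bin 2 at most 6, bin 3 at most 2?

12

Ignoring the caps, the number of non-negative solutions to x_1+…+x_3 = 9 is C(11,2) = 55.
Subtract solutions that violate a single cap (substitute x_i' = x_i − (cap_i+1)): x_1 ≥ 6 gives C(5,2) = 10; x_2 ≥ 7 gives C(4,2) = 6; x_3 ≥ 3 gives C(8,2) = 28. Together 44.
Add back pairs where two caps are both exceeded: 0 + 1 + 0 = 1.
By inclusion–exclusion the count is 55 − 44 + 1 = 12.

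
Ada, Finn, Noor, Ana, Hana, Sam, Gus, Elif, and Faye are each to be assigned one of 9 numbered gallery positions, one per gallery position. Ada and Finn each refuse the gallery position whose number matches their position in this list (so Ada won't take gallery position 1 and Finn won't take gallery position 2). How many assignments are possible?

287280

Let Aᵢ (for i ∈ {1, 2}) be the placements that put person i in their forbidden gallery position. Any j of these fix j positions, leaving (9−j)! ways to fill the rest, and there are C(2,j) ways to pick which j.
By inclusion–exclusion, the number of valid placements is Σ_{j=0}^{2} (−1)^j C(2,j)·(9−j)!.
Computing: 362880 − 80640 + 5040 = 287280.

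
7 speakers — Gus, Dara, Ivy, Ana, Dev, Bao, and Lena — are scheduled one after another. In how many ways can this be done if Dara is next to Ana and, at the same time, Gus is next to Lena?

Treat {Dara,Ana} as one block (2 orders) and {Gus,Lena} as another (2 orders).
That leaves 5 units to arrange: 2 × 2 × 5! = 4 × 120 = 480.

480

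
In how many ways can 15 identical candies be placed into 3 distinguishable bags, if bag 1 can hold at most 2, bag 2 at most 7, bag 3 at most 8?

6

Without the upper bounds there are C(17,2) = 136 ways to split 15 among 3 bags.
Subtract solutions that violate a single cap (substitute x_i' = x_i − (cap_i+1)): x_1 ≥ 3 gives C(14,2) = 91; x_2 ≥ 8 gives C(9,2) = 36; x_3 ≥ 9 gives C(8,2) = 28. Together 155.
Add back pairs where two caps are both exceeded: 15 + 10 + 0 = 25.
By inclusion–exclusion the count is 136 − 155 + 25 = 6.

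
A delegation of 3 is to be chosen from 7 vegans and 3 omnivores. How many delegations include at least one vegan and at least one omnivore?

84

Unrestricted: C(10,3) = 120 ways to pick any 3 of the 10.
Subtract selections that omit an entire group: no vegans → C(3,3) = 1; no omnivores → C(7,3) = 35.
Both groups omitted at once is impossible, so 120 − 36 = 84.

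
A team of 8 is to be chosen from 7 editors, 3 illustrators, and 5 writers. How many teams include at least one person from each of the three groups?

Total 8-person selections from all 15: C(15,8) = 6435.
Selections missing a whole group: no editors → C(8,8) = 1; no illustrators → C(12,8) = 495; no writers → C(10,8) = 45.
Add back selections omitting two groups (i.e. drawn from a single group): C(7,8) + C(3,8) + C(5,8) = 0.
By inclusion–exclusion: 6435 − 541 + 0 = 5894.

5894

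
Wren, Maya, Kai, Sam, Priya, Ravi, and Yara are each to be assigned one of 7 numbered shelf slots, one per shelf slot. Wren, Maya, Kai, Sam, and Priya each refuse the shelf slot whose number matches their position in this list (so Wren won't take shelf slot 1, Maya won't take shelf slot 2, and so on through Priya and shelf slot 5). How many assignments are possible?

Let Aᵢ (for 1 ≤ i ≤ 5) be the placements that put person i in their forbidden shelf slot. Any j of these fix j positions, leaving (7−j)! ways to fill the rest, and there are C(5,j) ways to pick which j.
By inclusion–exclusion, the number of valid placements is Σ_{j=0}^{5} (−1)^j C(5,j)·(7−j)!.
Computing: 5040 − 3600 + 1200 − 240 + 30 − 2 = 2428.

2428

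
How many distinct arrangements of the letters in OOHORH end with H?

With the last slot taken by H, it remains to arrange the other 5 letters (OOORH).
Those 5 letters have O appearing 3 times, giving (5)!/(3!) = 20.

20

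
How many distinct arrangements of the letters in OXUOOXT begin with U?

60

Fix U in the first position and arrange the remaining 6 letters.
Those 6 letters have O appearing 3 times and X appearing twice, giving (6)!/(3!·2!) = 60.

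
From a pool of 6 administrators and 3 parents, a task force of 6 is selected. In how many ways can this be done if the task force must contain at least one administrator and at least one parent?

With no constraint there are C(9,6) = 84 possible selections.
Selections missing a whole group: no administrators → C(3,6) = 0; no parents → C(6,6) = 1.
Both groups omitted at once is impossible, so 84 − 1 = 83.

83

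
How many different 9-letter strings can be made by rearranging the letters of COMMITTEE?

Letter multiplicities in COMMITTEE: C×1, E×2, I×1, M×2, O×1, T×2.
The number of distinct arrangements is 9!/(2!·2!·2!) = 362880/8 = 45360.

45360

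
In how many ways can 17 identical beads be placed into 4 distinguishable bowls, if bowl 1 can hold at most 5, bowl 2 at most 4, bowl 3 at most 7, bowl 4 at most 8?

Without the upper bounds there are C(20,3) = 1140 ways to split 17 among 4 bowls.
Subtract solutions that violate a single cap (substitute x_i' = x_i − (cap_i+1)): x_1 ≥ 6 gives C(14,3) = 364; x_2 ≥ 5 gives C(15,3) = 455; x_3 ≥ 8 gives C(12,3) = 220; x_4 ≥ 9 gives C(11,3) = 165. Together 1204.
Add back pairs where two caps are both exceeded: 84 + 20 + 10 + 35 + 20 + 1 = 170.
By inclusion–exclusion the count is 1140 − 1204 + 170 = 106.

106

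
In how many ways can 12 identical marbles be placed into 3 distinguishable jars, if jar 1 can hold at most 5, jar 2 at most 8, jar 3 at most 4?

Without the upper bounds there are C(14,2) = 91 ways to split 12 among 3 jars.
Subtract solutions that violate a single cap (substitute x_i' = x_i − (cap_i+1)): x_1 ≥ 6 gives C(8,2) = 28; x_2 ≥ 9 gives C(5,2) = 10; x_3 ≥ 5 gives C(9,2) = 36. Together 74.
Add back pairs where two caps are both exceeded: 0 + 3 + 0 = 3.
By inclusion–exclusion the count is 91 − 74 + 3 = 20.

20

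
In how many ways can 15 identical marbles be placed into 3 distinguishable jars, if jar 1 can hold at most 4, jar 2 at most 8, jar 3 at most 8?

20

By stars and bars, unrestricted non-negative solutions to x_1+…+x_3 = 15 number C(15+2,2) = 136.
Subtract solutions that violate a single cap (substitute x_i' = x_i − (cap_i+1)): x_1 ≥ 5 gives C(12,2) = 66; x_2 ≥ 9 gives C(8,2) = 28; x_3 ≥ 9 gives C(8,2) = 28. Together 122.
Add back pairs where two caps are both exceeded: 3 + 3 + 0 = 6.
By inclusion–exclusion the count is 136 − 122 + 6 = 20.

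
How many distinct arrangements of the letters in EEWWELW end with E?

60

Fix E in the last position and arrange the remaining 6 letters.
Those 6 letters have E appearing twice and W appearing 3 times, giving (6)!/(3!·2!) = 60.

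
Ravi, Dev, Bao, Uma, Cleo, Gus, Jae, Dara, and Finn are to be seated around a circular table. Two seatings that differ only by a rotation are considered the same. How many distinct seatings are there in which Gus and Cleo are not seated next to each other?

All circular seatings of 9 people number (8)! = 40320.
Those with Gus next to Cleo: fuse the pair into one unit and seat 8 units around a circle — 2·(7)! = 10080.
Subtracting, 40320 − 10080 = 30240.

30240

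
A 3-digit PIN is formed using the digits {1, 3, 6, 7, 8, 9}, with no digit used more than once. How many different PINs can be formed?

Choose and order 3 of the 6 symbols: the first digit has 6 options, the next 5, then 4.
That product is 6 × 5 × 4 = 120.

120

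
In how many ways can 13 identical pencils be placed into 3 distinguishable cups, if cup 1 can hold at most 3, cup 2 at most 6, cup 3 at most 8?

14

By stars and bars, unrestricted non-negative solutions to x_1+…+x_3 = 13 number C(13+2,2) = 105.
Subtract solutions that violate a single cap (substitute x_i' = x_i − (cap_i+1)): x_1 ≥ 4 gives C(11,2) = 55; x_2 ≥ 7 gives C(8,2) = 28; x_3 ≥ 9 gives C(6,2) = 15. Together 98.
Add back pairs where two caps are both exceeded: 6 + 1 + 0 = 7.
By inclusion–exclusion the count is 105 − 98 + 7 = 14.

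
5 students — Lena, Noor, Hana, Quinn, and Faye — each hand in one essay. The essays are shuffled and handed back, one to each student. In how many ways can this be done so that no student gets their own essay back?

Let Aᵢ be the assignments in which student i gets their own essay. We want the size of the complement of A₁∪…∪A_5.
By inclusion–exclusion this is Σ_{j=0}^{5} (−1)^j C(5,j)·(5−j)!.
Computing: 120 − 120 + 60 − 20 + 5 − 1 = 44.

44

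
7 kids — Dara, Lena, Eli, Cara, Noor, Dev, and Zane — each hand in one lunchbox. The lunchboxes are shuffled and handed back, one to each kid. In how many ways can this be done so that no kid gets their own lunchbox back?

1854

Let Aᵢ be the assignments in which kid i gets their own lunchbox. We want the size of the complement of A₁∪…∪A_7.
By inclusion–exclusion this is Σ_{j=0}^{7} (−1)^j C(7,j)·(7−j)!.
Computing: 5040 − 5040 + 2520 − 840 + 210 − 42 + 7 − 1 = 1854.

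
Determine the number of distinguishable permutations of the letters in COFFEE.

180

Letter multiplicities in COFFEE: C×1, E×2, F×2, O×1.
The number of distinct arrangements is 6!/(2!·2!) = 720/4 = 180.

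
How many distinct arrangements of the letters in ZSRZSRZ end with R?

60

Fix R in the last position and arrange the remaining 6 letters.
Those 6 letters have S appearing twice and Z appearing 3 times, giving (6)!/(3!·2!) = 60.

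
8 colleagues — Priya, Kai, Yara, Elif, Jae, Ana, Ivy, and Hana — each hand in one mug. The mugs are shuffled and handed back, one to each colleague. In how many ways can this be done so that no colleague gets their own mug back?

14833

This is the derangement count D_8: permutations of 8 items with no fixed point.
By inclusion–exclusion this is Σ_{j=0}^{8} (−1)^j C(8,j)·(8−j)!.
Computing: 40320 − 40320 + 20160 − 6720 + 1680 − 336 + 56 − 8 + 1 = 14833.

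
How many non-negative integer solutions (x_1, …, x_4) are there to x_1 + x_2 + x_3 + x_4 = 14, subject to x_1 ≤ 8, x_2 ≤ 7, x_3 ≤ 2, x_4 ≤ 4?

By stars and bars, unrestricted non-negative solutions to x_1+…+x_4 = 14 number C(14+3,3) = 680.
Subtract solutions that violate a single cap (substitute x_i' = x_i − (cap_i+1)): x_1 ≥ 9 gives C(8,3) = 56; x_2 ≥ 8 gives C(9,3) = 84; x_3 ≥ 3 gives C(14,3) = 364; x_4 ≥ 5 gives C(12,3) = 220. Together 724.
Add back pairs where two caps are both exceeded: 0 + 10 + 1 + 20 + 4 + 84 = 119.
By inclusion–exclusion the count is 680 − 724 + 119 = 75.

75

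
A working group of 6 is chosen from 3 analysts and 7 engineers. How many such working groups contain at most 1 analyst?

Split by how many analysts are chosen (0 through 1).
Sum: C(3,0)·C(7,6) + C(3,1)·C(7,5) = 7 + 63 = 70.

70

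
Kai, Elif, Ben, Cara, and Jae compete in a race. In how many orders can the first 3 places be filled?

There are 5 choices for 1st place, 4 for 2nd, and 3 for 3rd.
That gives 5 × 4 × 3 = 60.

60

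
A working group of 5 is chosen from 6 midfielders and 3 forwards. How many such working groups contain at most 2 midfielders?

15

Split by how many midfielders are chosen (0 through 2).
Sum: C(6,0)·C(3,5) + C(6,1)·C(3,4) + C(6,2)·C(3,3) = 0 + 0 + 15 = 15.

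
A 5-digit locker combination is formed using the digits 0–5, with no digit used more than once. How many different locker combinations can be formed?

720

With no repetition, fill the 5 digits in order: 6 choices, then 5, down to 2.
6 × 5 × 4 × 3 × 2 = 720.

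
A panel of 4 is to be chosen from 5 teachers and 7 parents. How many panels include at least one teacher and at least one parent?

455

Unrestricted: C(12,4) = 495 ways to pick any 4 of the 12.
Selections missing a whole group: no teachers → C(7,4) = 35; no parents → C(5,4) = 5.
Both groups omitted at once is impossible, so 495 − 40 = 455.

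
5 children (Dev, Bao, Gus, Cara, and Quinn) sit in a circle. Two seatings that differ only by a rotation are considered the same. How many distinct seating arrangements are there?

24

Seat Dev anywhere (absorbing the rotational symmetry), then permute the other 4: (4)! = 24.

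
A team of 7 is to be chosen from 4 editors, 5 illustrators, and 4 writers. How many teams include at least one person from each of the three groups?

1636

With no constraint there are C(13,7) = 1716 possible selections.
Subtract selections that omit an entire group: no editors → C(9,7) = 36; no illustrators → C(8,7) = 8; no writers → C(9,7) = 36.
Add back selections omitting two groups (i.e. drawn from a single group): C(4,7) + C(5,7) + C(4,7) = 0.
By inclusion–exclusion: 1716 − 80 + 0 = 1636.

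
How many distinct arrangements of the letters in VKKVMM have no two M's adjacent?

Total arrangements of VKKVMM: 6!/(2!·2!·2!) = 90.
Arrangements with the M's together: treat MM as one letter, giving (5)!/(2!·2!) = 30.
Hence 90 − 30 = 60.

60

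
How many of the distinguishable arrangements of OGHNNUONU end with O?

3360

With the last slot taken by O, it remains to arrange the other 8 letters (GHNNUONU).
Those 8 letters have N appearing 3 times and U appearing twice, giving (8)!/(3!·2!) = 3360.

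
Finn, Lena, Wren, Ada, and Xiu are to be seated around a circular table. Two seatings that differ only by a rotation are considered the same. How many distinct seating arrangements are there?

24

Around a circle, 5 distinct people have 5!/5 = (4)! = 24 rotationally distinct seatings.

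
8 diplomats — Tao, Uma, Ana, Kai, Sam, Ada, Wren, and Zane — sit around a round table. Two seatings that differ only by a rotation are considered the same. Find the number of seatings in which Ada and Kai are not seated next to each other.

Without the restriction there are (7)! = 5040 seatings.
Those with Ada next to Kai: fuse the pair into one unit and seat 7 units around a circle — 2·(6)! = 1440.
Subtracting, 5040 − 1440 = 3600.

3600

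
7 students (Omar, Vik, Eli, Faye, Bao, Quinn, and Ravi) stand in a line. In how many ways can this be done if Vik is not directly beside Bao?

There are 7! = 5040 arrangements in all. If Vik and Bao are adjacent, merging them into one block gives 2·(6)! = 1440 arrangements.
So 5040 − 1440 = 3600 arrangements keep them apart.

3600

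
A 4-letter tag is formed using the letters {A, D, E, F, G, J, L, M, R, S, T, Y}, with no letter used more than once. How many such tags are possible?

11880

Choose and order 4 of the 12 symbols: the first letter has 12 options, the next 11, then 10, 9.
12 × 11 × 10 × 9 = 11880.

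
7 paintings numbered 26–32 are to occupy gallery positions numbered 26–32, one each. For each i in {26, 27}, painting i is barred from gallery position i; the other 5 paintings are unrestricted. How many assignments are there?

Let Aᵢ (for i ∈ {26, 27}) be the placements that put painting i in its forbidden gallery position. Any j of these fix j positions, leaving (7−j)! ways to fill the rest, and there are C(2,j) ways to pick which j.
By inclusion–exclusion, the number of valid placements is Σ_{j=0}^{2} (−1)^j C(2,j)·(7−j)!.
Computing: 5040 − 1440 + 120 = 3720.

3720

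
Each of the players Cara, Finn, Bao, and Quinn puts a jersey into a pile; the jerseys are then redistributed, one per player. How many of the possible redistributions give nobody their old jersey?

9

Count assignments avoiding every fixed point. For any j of the 4 players fixed to their old jersey, the other 4−j can be arranged in (4−j)! ways.
By inclusion–exclusion this is Σ_{j=0}^{4} (−1)^j C(4,j)·(4−j)!.
Computing: 24 − 24 + 12 − 4 + 1 = 9.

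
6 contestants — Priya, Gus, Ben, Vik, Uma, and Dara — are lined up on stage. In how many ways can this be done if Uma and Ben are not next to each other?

Of the 6! = 720 arrangements, those with Uma and Ben adjacent number 2 × 5! = 240 (treat the pair as a block with 2 internal orders).
So 720 − 240 = 480 arrangements keep them apart.

480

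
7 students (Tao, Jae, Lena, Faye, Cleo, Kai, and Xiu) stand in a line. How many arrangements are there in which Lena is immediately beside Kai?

Glue Lena and Kai into one block (2 internal orders), leaving 6 units to arrange in a row.
That gives 2 × 6! = 2 × 720 = 1440.

1440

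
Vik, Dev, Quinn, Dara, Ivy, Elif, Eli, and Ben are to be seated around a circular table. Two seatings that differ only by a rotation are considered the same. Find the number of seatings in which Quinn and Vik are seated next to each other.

Glue Quinn and Vik into a block (2 internal orders). Seating 7 units around a circle gives (6)! arrangements.
So 2 × (6)! = 2 × 720 = 1440.

1440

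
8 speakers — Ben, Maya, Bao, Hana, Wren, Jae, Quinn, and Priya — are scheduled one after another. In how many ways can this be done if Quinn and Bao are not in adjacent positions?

There are 8! = 40320 arrangements in all. If Quinn and Bao are adjacent, merging them into one block gives 2·(7)! = 10080 arrangements.
Complementary counting: 40320 − 10080 = 30240.

30240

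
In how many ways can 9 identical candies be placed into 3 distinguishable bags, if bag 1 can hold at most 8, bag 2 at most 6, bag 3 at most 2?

Ignoring the caps, the number of non-negative solutions to x_1+…+x_3 = 9 is C(11,2) = 55.
Subtract solutions that violate a single cap (substitute x_i' = x_i − (cap_i+1)): x_1 ≥ 9 gives C(2,2) = 1; x_2 ≥ 7 gives C(4,2) = 6; x_3 ≥ 3 gives C(8,2) = 28. Together 35.
No two caps can be exceeded simultaneously, so the pair terms are all 0.
By inclusion–exclusion the count is 55 − 35 + 0 = 20.

20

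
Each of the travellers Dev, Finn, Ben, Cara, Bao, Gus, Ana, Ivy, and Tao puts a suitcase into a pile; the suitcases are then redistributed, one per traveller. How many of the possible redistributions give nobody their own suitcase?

133496

Let Aᵢ be the assignments in which traveller i gets their own suitcase. We want the size of the complement of A₁∪…∪A_9.
By inclusion–exclusion this is Σ_{j=0}^{9} (−1)^j C(9,j)·(9−j)!.
Computing: 362880 − 362880 + 181440 − 60480 + 15120 − 3024 + 504 − 72 + 9 − 1 = 133496.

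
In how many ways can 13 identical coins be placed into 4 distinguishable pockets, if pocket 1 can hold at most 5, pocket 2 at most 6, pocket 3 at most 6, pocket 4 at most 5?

Without the upper bounds there are C(16,3) = 560 ways to split 13 among 4 pockets.
Subtract solutions that violate a single cap (substitute x_i' = x_i − (cap_i+1)): x_1 ≥ 6 gives C(10,3) = 120; x_2 ≥ 7 gives C(9,3) = 84; x_3 ≥ 7 gives C(9,3) = 84; x_4 ≥ 6 gives C(10,3) = 120. Together 408.
Add back pairs where two caps are both exceeded: 1 + 1 + 4 + 0 + 1 + 1 = 8.
By inclusion–exclusion the count is 560 − 408 + 8 = 160.

160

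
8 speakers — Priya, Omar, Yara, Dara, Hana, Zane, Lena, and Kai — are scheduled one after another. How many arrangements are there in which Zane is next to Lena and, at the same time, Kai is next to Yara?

Treat {Zane,Lena} as one block (2 orders) and {Kai,Yara} as another (2 orders).
That leaves 6 units to arrange: 2 × 2 × 6! = 4 × 720 = 2880.

2880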